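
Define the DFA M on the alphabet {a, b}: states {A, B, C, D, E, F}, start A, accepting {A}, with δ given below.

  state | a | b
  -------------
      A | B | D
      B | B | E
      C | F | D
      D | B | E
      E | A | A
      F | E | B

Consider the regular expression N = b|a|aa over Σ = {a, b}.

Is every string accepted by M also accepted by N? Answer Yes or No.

No

The empty string ε is in L(M) but not in L(N).
So L(M) ⊄ L(N).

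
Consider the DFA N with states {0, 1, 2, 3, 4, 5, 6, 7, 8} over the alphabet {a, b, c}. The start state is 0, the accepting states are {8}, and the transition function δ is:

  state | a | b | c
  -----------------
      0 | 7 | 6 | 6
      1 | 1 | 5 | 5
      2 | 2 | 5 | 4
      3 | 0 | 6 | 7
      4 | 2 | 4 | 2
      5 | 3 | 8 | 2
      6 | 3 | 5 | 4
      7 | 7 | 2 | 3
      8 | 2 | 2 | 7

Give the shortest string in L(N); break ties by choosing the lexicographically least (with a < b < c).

bbb

A breadth-first search from 0 reaches an accepting state first via the path 0 → 6 → 5 → 8 on input bbb.
No string of length < 3 is accepted (BFS exhausts all shorter strings without reaching an accepting state), and bbb is the lexicographically least accepting string of length 3.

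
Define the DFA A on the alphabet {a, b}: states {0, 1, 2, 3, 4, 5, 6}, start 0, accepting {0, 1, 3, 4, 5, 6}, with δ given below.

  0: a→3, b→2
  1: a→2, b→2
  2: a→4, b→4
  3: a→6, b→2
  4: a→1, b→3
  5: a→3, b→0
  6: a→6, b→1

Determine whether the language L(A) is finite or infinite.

infinite

State 2 is reachable from the start and can reach an accepting state, and it lies on the cycle 2 → 4 → 1 → 2.
Traversing that cycle any number of times yields accepted strings of unbounded length, so the language is infinite.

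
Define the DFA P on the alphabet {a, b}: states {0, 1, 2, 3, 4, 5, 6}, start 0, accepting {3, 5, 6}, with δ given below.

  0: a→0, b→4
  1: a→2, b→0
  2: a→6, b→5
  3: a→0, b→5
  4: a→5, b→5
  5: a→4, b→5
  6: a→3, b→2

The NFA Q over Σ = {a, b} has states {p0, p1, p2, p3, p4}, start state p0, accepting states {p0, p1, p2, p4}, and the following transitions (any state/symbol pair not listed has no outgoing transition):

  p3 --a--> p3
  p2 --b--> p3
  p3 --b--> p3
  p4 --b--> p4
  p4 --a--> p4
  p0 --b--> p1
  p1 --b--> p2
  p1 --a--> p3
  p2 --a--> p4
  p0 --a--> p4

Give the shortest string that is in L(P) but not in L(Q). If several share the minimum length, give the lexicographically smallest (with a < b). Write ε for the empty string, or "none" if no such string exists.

The string ba is accepted by P but not by Q.
No shorter string lies in the difference, and ba is the lexicographically first length-2 string in L(P) \ L(Q).

ba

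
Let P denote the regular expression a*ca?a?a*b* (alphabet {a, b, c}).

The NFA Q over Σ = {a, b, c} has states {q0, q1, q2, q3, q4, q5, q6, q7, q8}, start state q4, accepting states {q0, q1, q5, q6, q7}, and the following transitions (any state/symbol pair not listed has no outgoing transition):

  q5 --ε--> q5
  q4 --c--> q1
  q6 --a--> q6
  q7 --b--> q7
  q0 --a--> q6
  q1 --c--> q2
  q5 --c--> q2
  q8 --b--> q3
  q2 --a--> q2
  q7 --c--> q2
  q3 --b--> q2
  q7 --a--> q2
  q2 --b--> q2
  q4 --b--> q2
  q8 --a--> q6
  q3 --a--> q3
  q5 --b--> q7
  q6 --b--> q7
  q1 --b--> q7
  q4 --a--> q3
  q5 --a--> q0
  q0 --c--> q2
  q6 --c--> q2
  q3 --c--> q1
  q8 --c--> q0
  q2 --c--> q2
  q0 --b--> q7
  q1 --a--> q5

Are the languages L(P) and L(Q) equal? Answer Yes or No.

Converting the expression P to a DFA (subset construction, then merging equivalent states) gives the minimal DFA with states {p0, p1, p2, p3}, start state p0, accepting states {p2, p3} and transitions p0: a→p0, b→p1, c→p2; p1: a→p1, b→p1, c→p1; p2: a→p2, b→p3, c→p1; p3: a→p1, b→p3, c→p1.
Exploring the product automaton P × Q from the start pair (p0, q4), following both machines on each input symbol, reaches 8 state pairs: (p0, q4), (p0, q3), (p1, q2), (p2, q1), (p2, q5), (p3, q7), (p2, q0), (p2, q6).
P accepts in {p2, p3} and Q accepts in {q0, q1, q5, q6, q7}. In every reachable pair the two components are either both accepting — (p2, q1), (p2, q5), (p3, q7), (p2, q0), (p2, q6) — or both non-accepting, so no string is accepted by exactly one of the machines: L(P) \ L(Q) and L(Q) \ L(P) are both empty.
Hence every string is accepted by P iff it is accepted by Q, and the two languages coincide.

Yes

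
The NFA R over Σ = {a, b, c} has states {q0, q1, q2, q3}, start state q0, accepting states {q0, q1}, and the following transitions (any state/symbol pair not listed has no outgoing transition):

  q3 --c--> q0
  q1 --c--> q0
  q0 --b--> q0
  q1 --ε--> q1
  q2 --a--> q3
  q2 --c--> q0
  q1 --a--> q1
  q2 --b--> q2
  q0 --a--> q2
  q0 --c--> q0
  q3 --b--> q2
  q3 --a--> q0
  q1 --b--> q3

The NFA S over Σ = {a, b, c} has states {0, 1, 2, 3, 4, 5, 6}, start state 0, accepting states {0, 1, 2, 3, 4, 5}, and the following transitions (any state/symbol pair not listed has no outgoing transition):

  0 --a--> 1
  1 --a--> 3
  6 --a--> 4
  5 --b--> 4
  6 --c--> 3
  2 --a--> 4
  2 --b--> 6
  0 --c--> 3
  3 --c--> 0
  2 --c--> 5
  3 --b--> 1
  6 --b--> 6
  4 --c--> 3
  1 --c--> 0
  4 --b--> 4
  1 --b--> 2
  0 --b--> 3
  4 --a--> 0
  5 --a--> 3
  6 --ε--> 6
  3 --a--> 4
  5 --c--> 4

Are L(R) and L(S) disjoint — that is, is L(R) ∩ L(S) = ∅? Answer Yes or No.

No

The empty string ε is accepted by both R and S.
Hence L(R) ∩ L(S) ≠ ∅.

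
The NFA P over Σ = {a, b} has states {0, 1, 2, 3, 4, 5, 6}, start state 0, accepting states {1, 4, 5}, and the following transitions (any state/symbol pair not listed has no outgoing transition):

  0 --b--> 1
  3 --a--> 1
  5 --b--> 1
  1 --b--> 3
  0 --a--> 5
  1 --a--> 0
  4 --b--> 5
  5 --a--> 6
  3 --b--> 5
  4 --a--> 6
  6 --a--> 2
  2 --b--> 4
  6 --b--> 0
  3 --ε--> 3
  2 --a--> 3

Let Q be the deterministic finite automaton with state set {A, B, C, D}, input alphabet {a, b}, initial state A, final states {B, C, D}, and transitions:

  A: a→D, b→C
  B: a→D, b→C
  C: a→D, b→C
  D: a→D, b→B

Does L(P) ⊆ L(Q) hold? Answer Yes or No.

Exploring the product automaton P × Q from the start pair (0, A), following both machines on each input symbol, reaches 15 state pairs: (0, A), (5, D), (1, C), (6, D), (1, B), (0, D), (3, C), (2, D), (0, B), (1, D), (5, C), (3, D), (4, B), (3, B), (5, B).
P accepts in {1, 4, 5} and Q accepts in {B, C, D}. The reachable pairs whose P-component is accepting are (5, D), (1, C), (1, B), (1, D), (5, C), (4, B), (5, B); in each of them the Q-component is accepting too, so the product for L(P) \ L(Q) (P-component accepting, Q-component rejecting) has no reachable accepting pair and the difference is empty.
Hence every string in L(P) is also in L(Q).

Yes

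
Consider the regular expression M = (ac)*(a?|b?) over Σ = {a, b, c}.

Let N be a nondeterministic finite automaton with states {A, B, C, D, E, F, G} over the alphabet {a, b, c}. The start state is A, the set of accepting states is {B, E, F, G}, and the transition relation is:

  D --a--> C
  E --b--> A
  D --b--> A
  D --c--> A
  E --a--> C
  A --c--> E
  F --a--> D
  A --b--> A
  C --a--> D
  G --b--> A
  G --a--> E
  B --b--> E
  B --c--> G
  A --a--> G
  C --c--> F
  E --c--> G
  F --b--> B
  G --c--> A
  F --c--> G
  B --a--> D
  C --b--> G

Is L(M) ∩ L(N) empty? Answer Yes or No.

The string a is accepted by both M and N.
Hence L(M) ∩ L(N) ≠ ∅.

No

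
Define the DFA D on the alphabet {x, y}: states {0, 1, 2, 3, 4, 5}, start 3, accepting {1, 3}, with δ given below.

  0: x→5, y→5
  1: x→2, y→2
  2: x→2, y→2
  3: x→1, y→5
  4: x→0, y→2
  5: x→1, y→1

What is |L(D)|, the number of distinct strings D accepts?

4

The useful subgraph on states {1, 3, 5} is acyclic, so L(D) is finite; the longest accepting path visits 3 useful states, giving maximum string length 2.
Counting accepting paths from 3 by length: 1 of length 0, 1 of length 1, 2 of length 2. Total 4.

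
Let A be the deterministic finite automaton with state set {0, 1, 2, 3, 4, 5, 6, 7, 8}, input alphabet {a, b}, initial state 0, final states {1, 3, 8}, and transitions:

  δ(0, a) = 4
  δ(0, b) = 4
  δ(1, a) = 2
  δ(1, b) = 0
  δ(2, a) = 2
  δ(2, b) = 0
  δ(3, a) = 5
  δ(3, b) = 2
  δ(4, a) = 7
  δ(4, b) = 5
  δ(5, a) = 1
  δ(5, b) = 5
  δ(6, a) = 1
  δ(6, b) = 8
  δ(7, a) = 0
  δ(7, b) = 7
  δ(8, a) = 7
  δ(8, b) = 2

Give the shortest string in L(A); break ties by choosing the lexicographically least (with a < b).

aba

A breadth-first search from 0 reaches an accepting state first via the path 0 → 4 → 5 → 1 on input aba.
No string of length < 3 is accepted (BFS exhausts all shorter strings without reaching an accepting state), and aba is the lexicographically least accepting string of length 3.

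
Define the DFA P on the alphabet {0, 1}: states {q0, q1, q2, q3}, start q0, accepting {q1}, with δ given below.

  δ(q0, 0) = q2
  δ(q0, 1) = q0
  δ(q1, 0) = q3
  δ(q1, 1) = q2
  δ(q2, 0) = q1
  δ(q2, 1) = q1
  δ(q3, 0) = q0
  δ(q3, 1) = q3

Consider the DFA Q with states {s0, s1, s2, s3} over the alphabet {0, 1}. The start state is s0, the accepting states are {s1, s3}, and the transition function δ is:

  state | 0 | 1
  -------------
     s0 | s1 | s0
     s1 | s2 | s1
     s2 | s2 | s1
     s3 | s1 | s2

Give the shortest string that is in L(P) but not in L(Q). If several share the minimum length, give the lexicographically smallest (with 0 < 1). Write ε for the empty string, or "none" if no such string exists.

The string 00 is accepted by P but not by Q.
No shorter string lies in the difference, and 00 is the lexicographically first length-2 string in L(P) \ L(Q).

00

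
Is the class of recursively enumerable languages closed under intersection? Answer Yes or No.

Run the recogniser for L₁; if it accepts, run the recogniser for L₂ and accept if that accepts too. If either runs forever the input is never accepted, which is all a recogniser needs.
So the recursively enumerable languages are closed under intersection.

Yes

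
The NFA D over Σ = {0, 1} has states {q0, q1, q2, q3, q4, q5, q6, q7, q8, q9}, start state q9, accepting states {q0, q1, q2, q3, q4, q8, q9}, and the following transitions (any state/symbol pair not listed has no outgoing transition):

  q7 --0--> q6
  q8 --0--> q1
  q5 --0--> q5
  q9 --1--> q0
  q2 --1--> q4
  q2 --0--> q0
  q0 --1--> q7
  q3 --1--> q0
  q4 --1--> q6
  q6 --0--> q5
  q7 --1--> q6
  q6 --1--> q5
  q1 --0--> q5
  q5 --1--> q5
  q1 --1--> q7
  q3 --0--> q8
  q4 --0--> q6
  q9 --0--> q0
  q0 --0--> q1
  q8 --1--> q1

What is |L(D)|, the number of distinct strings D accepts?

5

The useful subgraph on states {q0, q1, q9} is acyclic, so L(D) is finite; the longest accepting path visits 3 useful states, giving maximum string length 2.
Counting accepting paths from q9 by length: 1 of length 0, 2 of length 1, 2 of length 2. Total 5.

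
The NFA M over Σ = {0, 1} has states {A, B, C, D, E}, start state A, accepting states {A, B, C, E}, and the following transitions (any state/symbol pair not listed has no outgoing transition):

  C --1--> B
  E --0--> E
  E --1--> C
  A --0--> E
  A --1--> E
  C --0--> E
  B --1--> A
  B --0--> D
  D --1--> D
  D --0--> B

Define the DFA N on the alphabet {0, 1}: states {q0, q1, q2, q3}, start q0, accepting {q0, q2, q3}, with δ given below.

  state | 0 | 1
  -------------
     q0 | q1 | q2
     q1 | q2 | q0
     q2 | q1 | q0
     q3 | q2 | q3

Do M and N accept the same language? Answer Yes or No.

No

The string 0 is accepted by M but rejected by N.
So L(M) ≠ L(N).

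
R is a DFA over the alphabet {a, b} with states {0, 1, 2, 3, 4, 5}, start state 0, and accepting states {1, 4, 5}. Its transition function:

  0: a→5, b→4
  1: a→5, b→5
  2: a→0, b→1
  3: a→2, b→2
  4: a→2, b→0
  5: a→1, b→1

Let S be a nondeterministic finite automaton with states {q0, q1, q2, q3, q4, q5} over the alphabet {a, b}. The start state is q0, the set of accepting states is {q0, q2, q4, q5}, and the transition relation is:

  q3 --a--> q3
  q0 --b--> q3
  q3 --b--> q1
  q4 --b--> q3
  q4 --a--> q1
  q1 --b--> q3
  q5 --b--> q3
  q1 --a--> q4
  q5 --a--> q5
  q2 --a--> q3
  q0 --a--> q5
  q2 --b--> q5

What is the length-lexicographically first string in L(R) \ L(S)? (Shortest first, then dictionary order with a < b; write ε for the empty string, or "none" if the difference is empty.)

The string b is accepted by R but not by S.
No shorter string lies in the difference, and b is the lexicographically first length-1 string in L(R) \ L(S).

b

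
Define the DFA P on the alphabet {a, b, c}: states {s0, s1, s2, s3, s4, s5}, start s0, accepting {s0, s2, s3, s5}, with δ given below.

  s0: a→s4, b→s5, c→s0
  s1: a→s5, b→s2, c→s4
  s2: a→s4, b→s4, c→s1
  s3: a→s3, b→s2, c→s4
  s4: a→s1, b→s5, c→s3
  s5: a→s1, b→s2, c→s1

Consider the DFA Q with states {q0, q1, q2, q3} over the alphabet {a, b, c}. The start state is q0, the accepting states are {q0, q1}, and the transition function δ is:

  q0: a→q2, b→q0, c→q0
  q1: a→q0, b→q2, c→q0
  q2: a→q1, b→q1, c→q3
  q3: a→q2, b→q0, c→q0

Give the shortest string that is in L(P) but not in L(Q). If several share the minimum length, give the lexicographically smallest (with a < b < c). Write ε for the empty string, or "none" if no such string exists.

ac

The string ac is accepted by P but not by Q.
No shorter string lies in the difference, and ac is the lexicographically first length-2 string in L(P) \ L(Q).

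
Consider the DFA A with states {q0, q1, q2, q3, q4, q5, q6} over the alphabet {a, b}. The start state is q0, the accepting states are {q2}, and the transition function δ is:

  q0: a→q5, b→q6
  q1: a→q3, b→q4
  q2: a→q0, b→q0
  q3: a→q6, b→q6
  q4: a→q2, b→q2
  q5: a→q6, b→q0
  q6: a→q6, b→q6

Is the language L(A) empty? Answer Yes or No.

The states reachable from the start state are {q0, q5, q6}.
None of the accepting states {q2} is reachable, so no string is accepted and L(A) = ∅.

Yes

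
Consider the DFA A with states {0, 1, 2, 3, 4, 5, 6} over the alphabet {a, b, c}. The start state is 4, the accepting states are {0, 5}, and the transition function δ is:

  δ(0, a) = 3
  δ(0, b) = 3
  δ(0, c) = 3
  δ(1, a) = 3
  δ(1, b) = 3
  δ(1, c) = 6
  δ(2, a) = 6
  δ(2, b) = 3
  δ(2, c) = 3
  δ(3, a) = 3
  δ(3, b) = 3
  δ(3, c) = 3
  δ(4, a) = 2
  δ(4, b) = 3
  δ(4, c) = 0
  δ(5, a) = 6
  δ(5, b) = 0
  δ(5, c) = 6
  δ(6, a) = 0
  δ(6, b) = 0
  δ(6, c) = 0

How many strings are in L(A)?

The useful subgraph on states {0, 2, 4, 6} is acyclic, so L(A) is finite; the longest accepting path visits 4 useful states, giving maximum string length 3.
Counting accepting paths from 4 by length: 1 of length 1, 3 of length 3. Total 4.

4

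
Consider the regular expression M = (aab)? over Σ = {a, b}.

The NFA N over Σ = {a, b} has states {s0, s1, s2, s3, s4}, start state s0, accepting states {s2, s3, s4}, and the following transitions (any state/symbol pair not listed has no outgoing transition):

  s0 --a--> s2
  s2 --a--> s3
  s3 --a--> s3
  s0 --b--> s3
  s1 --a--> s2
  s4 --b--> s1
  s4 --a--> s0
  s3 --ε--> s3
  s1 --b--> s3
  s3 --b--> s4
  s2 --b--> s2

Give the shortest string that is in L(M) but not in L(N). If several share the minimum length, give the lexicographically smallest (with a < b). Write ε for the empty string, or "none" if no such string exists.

ε

The empty string ε is accepted by M but not by N.
Since ε is the unique shortest string, it is the required witness.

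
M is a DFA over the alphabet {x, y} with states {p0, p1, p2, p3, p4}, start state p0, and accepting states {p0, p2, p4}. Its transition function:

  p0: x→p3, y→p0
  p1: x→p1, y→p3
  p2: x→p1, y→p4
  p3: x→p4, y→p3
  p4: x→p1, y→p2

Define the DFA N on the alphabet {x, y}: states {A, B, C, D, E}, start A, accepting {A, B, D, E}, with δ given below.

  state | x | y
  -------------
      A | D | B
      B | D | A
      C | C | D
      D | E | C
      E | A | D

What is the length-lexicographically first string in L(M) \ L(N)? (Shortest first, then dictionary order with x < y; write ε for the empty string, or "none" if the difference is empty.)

The string xyx is accepted by M but not by N.
No shorter string lies in the difference, and xyx is the lexicographically first length-3 string in L(M) \ L(N).

xyx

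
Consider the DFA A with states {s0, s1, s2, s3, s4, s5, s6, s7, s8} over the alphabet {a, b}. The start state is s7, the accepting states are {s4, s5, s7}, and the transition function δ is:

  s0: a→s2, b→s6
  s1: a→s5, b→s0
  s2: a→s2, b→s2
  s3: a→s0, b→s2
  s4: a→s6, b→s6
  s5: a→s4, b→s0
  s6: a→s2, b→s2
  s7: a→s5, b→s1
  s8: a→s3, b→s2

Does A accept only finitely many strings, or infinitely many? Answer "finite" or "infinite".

finite

The useful states (reachable from s7 and able to reach an accepting state) are {s1, s4, s5, s7}.
Restricted to these states the transition graph has no cycle, so every accepting path has bounded length and L is finite.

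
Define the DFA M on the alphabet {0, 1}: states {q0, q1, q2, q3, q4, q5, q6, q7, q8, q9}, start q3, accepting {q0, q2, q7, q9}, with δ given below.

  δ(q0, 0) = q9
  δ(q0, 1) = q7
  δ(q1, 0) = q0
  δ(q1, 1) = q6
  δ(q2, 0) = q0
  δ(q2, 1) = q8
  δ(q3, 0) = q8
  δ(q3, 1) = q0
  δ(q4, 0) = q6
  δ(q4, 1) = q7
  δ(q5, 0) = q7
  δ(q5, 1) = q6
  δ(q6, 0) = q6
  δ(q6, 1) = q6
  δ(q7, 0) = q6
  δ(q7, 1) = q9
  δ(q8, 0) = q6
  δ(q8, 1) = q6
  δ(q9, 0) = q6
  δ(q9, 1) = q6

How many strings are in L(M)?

4

The useful subgraph on states {q0, q3, q7, q9} is acyclic, so L(M) is finite; the longest accepting path visits 4 useful states, giving maximum string length 3.
Counting accepting paths from q3 by length: 1 of length 1, 2 of length 2, 1 of length 3. Total 4.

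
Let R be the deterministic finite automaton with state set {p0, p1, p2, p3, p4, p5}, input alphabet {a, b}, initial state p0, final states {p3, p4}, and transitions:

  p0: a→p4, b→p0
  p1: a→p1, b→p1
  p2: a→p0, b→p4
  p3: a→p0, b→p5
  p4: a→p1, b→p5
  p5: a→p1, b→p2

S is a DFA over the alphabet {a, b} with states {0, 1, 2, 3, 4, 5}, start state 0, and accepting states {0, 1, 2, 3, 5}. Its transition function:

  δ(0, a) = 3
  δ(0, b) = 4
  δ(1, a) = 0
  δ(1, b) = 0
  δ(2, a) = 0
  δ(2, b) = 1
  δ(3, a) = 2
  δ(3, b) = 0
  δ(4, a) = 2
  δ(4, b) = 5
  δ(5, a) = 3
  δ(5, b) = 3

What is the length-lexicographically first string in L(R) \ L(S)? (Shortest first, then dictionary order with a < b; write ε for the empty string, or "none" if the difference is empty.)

The string babbb is accepted by R but not by S.
No shorter string lies in the difference, and babbb is the lexicographically first length-5 string in L(R) \ L(S).

babbb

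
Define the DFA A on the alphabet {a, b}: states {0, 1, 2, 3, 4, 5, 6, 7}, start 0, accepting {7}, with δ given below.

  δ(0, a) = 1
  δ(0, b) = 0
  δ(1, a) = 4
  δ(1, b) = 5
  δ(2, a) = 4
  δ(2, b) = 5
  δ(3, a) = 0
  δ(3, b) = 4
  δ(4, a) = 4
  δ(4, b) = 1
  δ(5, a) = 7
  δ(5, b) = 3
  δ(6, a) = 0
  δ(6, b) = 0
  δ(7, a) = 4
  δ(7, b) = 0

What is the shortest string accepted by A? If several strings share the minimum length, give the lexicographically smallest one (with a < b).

aba

A breadth-first search from 0 reaches an accepting state first via the path 0 → 1 → 5 → 7 on input aba.
No string of length < 3 is accepted (BFS exhausts all shorter strings without reaching an accepting state), and aba is the lexicographically least accepting string of length 3.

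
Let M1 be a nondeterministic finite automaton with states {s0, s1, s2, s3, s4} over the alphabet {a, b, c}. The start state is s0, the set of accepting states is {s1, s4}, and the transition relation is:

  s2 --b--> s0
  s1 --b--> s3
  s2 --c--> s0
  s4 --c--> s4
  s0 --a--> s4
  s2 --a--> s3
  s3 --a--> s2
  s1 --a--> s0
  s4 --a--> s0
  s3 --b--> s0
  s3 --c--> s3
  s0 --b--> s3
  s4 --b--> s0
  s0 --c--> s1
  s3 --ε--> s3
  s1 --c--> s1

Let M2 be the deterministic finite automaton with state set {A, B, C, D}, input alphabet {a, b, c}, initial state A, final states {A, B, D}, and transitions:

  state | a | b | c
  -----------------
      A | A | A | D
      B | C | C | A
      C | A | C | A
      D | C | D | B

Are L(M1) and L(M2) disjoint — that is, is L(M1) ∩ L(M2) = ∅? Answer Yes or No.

The string a is accepted by both M1 and M2.
Hence L(M1) ∩ L(M2) ≠ ∅.

No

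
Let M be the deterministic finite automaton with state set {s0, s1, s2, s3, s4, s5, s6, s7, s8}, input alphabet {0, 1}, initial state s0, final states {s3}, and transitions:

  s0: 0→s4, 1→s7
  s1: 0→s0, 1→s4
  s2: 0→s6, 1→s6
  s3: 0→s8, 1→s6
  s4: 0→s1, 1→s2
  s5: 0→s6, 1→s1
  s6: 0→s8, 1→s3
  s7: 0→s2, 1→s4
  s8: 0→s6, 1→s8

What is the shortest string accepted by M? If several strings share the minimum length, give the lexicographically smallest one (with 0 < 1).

A breadth-first search from s0 reaches an accepting state first via the path s0 → s4 → s2 → s6 → s3 on input 0101.
No string of length < 4 is accepted (BFS exhausts all shorter strings without reaching an accepting state), and 0101 is the lexicographically least accepting string of length 4.

0101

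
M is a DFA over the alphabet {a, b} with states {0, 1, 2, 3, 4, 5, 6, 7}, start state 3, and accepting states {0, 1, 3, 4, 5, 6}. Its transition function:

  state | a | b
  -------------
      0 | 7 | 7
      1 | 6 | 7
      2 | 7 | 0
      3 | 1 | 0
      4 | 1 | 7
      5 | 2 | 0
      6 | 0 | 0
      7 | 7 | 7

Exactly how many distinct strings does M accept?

The useful subgraph on states {0, 1, 3, 6} is acyclic, so L(M) is finite; the longest accepting path visits 4 useful states, giving maximum string length 3.
Counting accepting paths from 3 by length: 1 of length 0, 2 of length 1, 1 of length 2, 2 of length 3. Total 6.

6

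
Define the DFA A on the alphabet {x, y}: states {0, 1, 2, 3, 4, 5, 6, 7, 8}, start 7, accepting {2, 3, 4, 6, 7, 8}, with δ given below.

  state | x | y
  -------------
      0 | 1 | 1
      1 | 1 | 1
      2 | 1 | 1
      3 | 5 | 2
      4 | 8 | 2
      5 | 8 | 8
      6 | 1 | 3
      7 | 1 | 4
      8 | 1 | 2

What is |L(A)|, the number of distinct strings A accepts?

5

The useful subgraph on states {2, 4, 7, 8} is acyclic, so L(A) is finite; the longest accepting path visits 4 useful states, giving maximum string length 3.
Counting accepting paths from 7 by length: 1 of length 0, 1 of length 1, 2 of length 2, 1 of length 3. Total 5.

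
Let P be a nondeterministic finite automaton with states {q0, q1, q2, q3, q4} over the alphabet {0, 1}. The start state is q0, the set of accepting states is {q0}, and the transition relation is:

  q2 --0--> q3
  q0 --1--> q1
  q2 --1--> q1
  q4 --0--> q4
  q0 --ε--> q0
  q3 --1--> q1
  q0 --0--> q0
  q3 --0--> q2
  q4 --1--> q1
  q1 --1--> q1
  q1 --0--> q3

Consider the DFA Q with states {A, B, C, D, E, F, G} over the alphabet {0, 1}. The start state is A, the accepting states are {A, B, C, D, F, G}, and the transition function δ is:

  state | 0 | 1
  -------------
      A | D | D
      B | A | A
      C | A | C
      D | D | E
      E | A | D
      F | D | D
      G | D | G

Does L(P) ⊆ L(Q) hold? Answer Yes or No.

Exploring the product automaton P × Q from the start pair (q0, A), following both machines on each input symbol, reaches 7 state pairs: (q0, A), (q0, D), (q1, D), (q1, E), (q3, D), (q3, A), (q2, D).
P accepts in {q0} and Q accepts in {A, B, C, D, F, G}. The reachable pairs whose P-component is accepting are (q0, A), (q0, D); in each of them the Q-component is accepting too, so the product for L(P) \ L(Q) (P-component accepting, Q-component rejecting) has no reachable accepting pair and the difference is empty.
Hence every string in L(P) is also in L(Q).

Yes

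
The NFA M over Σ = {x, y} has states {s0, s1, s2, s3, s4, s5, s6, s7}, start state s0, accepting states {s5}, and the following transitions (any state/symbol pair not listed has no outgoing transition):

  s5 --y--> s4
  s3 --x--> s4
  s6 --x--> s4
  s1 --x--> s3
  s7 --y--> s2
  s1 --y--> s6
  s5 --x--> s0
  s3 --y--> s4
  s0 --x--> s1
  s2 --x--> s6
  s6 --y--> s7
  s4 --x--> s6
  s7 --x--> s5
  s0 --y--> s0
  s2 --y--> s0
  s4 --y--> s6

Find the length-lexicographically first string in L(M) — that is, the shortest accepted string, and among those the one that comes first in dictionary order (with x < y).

A breadth-first search from s0 reaches an accepting state first via the path s0 → s1 → s6 → s7 → s5 on input xyyx.
No string of length < 4 is accepted (BFS exhausts all shorter strings without reaching an accepting state), and xyyx is the lexicographically least accepting string of length 4.

xyyx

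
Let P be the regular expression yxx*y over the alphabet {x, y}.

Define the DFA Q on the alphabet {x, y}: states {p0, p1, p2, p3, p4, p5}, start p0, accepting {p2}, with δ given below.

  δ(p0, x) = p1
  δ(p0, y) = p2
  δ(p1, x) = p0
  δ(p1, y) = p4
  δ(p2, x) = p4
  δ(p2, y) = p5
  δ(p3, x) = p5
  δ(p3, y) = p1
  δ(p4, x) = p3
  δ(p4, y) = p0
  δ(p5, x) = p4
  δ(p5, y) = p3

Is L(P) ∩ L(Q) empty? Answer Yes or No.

Yes

Converting the expression P to a DFA (subset construction, then merging equivalent states) gives the minimal DFA with states {r0, r1, r2, r3, r4}, start state r0, accepting states {r4} and transitions r0: x→r1, y→r2; r1: x→r1, y→r1; r2: x→r3, y→r1; r3: x→r3, y→r4; r4: x→r1, y→r1.
Exploring the product automaton P × Q from the start pair (r0, p0), following both machines on each input symbol, reaches 14 state pairs: (r0, p0), (r1, p1), (r2, p2), (r1, p0), (r1, p4), (r3, p4), (r1, p5), (r1, p2), (r1, p3), (r3, p3), (r4, p0), (r3, p5), (r4, p1), (r4, p3).
P accepts in {r4} and Q accepts in {p2}; no reachable pair has both components accepting, so no string drives both machines to acceptance simultaneously and L(P) ∩ L(Q) = ∅.
So no string is accepted by both, and the intersection is empty.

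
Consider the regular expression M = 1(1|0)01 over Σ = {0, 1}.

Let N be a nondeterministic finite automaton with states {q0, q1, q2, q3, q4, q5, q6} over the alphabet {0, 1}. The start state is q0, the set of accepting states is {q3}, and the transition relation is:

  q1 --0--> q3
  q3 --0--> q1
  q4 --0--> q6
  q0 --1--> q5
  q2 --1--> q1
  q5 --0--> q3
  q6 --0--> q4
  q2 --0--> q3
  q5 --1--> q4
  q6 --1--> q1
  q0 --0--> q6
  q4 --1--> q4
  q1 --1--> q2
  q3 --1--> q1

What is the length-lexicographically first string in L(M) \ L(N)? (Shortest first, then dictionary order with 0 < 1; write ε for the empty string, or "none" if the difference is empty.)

The string 1001 is accepted by M but not by N.
No shorter string lies in the difference, and 1001 is the lexicographically first length-4 string in L(M) \ L(N).

1001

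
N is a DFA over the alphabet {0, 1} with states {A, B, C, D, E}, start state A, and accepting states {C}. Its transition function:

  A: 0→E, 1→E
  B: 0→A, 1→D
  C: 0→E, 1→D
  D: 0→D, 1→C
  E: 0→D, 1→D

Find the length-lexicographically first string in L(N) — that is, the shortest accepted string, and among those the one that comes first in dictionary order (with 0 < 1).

001

A breadth-first search from A reaches an accepting state first via the path A → E → D → C on input 001.
No string of length < 3 is accepted (BFS exhausts all shorter strings without reaching an accepting state), and 001 is the lexicographically least accepting string of length 3.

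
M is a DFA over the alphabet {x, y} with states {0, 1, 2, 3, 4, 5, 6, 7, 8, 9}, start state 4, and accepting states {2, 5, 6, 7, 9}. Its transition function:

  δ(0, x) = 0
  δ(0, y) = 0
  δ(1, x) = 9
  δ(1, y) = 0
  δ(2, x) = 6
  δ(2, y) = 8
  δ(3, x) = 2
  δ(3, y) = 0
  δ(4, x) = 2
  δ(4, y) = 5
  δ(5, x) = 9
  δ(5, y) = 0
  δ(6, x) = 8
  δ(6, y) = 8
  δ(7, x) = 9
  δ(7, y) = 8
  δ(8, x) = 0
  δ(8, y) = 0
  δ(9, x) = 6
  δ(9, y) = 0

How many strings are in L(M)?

The useful subgraph on states {2, 4, 5, 6, 9} is acyclic, so L(M) is finite; the longest accepting path visits 4 useful states, giving maximum string length 3.
Counting accepting paths from 4 by length: 2 of length 1, 2 of length 2, 1 of length 3. Total 5.

5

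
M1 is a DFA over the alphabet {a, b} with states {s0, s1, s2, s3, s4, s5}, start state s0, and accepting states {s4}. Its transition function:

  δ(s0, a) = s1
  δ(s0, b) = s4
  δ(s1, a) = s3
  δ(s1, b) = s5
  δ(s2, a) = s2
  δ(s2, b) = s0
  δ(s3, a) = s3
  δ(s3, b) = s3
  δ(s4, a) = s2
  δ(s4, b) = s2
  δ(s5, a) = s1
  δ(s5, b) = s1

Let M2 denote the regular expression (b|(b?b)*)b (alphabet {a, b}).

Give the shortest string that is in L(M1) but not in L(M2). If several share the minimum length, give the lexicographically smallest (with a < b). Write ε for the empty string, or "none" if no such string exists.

babb

The string babb is accepted by M1 but not by M2.
No shorter string lies in the difference, and babb is the lexicographically first length-4 string in L(M1) \ L(M2).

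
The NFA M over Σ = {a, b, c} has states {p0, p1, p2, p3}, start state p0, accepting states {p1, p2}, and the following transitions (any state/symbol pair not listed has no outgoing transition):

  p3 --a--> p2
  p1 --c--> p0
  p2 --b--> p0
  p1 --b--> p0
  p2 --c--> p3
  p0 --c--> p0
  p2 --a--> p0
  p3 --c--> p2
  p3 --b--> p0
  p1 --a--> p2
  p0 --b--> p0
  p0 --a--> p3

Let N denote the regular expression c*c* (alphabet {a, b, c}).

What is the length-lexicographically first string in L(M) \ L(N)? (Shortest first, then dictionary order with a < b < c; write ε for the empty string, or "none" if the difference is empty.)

The string aa is accepted by M but not by N.
No shorter string lies in the difference, and aa is the lexicographically first length-2 string in L(M) \ L(N).

aa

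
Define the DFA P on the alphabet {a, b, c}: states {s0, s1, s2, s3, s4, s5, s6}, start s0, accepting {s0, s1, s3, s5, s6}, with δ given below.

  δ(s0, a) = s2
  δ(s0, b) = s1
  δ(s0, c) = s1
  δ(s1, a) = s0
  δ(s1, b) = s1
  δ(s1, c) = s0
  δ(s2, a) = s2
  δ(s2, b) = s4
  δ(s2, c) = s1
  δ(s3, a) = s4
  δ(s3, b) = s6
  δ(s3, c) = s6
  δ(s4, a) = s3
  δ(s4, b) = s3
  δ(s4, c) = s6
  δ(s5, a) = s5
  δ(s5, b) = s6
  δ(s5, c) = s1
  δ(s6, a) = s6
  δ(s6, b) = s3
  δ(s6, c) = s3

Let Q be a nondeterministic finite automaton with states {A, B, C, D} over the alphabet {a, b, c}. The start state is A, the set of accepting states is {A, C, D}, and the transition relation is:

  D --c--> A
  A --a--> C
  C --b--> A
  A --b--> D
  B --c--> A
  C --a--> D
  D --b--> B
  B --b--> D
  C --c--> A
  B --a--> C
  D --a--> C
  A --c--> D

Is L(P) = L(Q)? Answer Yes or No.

No

The string bb is accepted by P but rejected by Q.
So L(P) ≠ L(Q).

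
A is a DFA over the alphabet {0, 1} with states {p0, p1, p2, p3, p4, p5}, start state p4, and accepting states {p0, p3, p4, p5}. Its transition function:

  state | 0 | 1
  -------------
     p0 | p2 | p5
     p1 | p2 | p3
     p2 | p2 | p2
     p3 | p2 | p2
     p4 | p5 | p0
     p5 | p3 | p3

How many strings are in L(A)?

The useful subgraph on states {p0, p3, p4, p5} is acyclic, so L(A) is finite; the longest accepting path visits 4 useful states, giving maximum string length 3.
Counting accepting paths from p4 by length: 1 of length 0, 2 of length 1, 3 of length 2, 2 of length 3. Total 8.

8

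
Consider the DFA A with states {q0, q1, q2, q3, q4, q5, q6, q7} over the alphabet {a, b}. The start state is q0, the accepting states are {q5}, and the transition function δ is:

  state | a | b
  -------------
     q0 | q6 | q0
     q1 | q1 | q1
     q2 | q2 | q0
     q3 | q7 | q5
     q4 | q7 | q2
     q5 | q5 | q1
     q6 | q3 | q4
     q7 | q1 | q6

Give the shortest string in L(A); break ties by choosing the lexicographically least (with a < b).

A breadth-first search from q0 reaches an accepting state first via the path q0 → q6 → q3 → q5 on input aab.
No string of length < 3 is accepted (BFS exhausts all shorter strings without reaching an accepting state), and aab is the lexicographically least accepting string of length 3.

aab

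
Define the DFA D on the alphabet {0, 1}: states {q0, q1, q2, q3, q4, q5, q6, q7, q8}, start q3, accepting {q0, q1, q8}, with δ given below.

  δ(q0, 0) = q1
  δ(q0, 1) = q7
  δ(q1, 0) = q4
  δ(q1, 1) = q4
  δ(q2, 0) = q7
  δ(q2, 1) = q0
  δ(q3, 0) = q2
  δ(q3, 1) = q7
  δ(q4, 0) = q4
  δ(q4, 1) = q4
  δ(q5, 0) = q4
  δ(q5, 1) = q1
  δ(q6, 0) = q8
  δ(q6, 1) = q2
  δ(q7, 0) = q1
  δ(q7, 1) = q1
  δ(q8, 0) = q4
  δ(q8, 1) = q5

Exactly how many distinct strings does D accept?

8

The useful subgraph on states {q0, q1, q2, q3, q7} is acyclic, so L(D) is finite; the longest accepting path visits 5 useful states, giving maximum string length 4.
Counting accepting paths from q3 by length: 3 of length 2, 3 of length 3, 2 of length 4. Total 8.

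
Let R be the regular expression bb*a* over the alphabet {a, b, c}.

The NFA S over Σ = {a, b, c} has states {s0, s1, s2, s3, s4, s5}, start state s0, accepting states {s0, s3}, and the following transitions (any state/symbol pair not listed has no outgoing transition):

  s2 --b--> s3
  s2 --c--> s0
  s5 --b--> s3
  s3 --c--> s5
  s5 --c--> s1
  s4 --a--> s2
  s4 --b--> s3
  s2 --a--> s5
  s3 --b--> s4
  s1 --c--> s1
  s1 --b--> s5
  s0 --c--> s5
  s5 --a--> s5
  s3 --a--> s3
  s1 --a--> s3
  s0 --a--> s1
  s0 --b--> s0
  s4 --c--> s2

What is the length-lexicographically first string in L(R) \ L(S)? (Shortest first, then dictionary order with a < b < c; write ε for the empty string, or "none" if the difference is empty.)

ba

The string ba is accepted by R but not by S.
No shorter string lies in the difference, and ba is the lexicographically first length-2 string in L(R) \ L(S).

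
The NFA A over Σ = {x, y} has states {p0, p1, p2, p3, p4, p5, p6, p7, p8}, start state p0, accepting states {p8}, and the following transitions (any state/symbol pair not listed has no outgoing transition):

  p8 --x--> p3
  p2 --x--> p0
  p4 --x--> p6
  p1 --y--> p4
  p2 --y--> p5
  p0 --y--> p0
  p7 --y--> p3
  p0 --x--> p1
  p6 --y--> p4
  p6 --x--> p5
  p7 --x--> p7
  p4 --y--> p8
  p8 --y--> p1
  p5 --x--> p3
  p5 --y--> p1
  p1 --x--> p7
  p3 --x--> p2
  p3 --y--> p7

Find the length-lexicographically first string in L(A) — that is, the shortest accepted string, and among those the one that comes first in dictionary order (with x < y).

xyy

A breadth-first search from p0 reaches an accepting state first via the path p0 → p1 → p4 → p8 on input xyy.
No string of length < 3 is accepted (BFS exhausts all shorter strings without reaching an accepting state), and xyy is the lexicographically least accepting string of length 3.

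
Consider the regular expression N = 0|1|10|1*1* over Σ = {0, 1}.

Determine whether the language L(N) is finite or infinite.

The expression contains a Kleene star applied to a subexpression that matches at least one nonempty string, so it matches strings of unbounded length.
Hence L(N) is infinite.

infinite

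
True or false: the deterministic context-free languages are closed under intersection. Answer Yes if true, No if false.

DCFLs are closed under complement (normalise the DPDA to read all of its input, then flip the verdict). If they were also closed under intersection, De Morgan would make them closed under union; but {aⁿbⁿ : n≥0} and {aⁿb²ⁿ : n≥0} are DCFLs (push the a's; pop one per b, respectively one per two b's) whose union no deterministic PDA accepts: a DPDA for it would have a single run on aⁿb²ⁿ, accepting after the prefix aⁿbⁿ and accepting again after n more b's; an ordinary PDA that simulates it on a's and b's and, at any moment when it is accepting, may switch to reading only a fresh letter c while feeding each c to the simulation as a b, would accept aⁱbʲcᵏ (k≥1) exactly when both aⁱbʲ and aⁱbʲ⁺ᵏ are in the language, i.e. its language intersected with the regular set a*b*c⁺ would be exactly {aⁿbⁿcⁿ : n≥1} — impossible, since context-free languages are closed under intersection with regular sets and {aⁿbⁿcⁿ} is not context-free.

No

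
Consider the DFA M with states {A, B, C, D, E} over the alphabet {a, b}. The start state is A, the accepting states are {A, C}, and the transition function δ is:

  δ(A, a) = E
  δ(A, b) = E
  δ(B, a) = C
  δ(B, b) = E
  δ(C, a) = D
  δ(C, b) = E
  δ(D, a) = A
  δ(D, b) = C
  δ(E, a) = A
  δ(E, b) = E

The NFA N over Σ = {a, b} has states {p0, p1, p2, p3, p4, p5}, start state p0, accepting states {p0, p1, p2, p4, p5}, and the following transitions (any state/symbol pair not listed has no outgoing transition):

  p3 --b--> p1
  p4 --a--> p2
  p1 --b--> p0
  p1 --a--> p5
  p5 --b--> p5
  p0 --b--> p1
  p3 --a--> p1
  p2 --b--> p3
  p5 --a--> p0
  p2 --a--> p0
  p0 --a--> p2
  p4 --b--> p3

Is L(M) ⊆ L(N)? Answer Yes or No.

Yes

Exploring the product automaton M × N from the start pair (A, p0), following both machines on each input symbol, reaches 9 state pairs: (A, p0), (E, p2), (E, p1), (E, p3), (A, p5), (E, p0), (A, p1), (E, p5), (A, p2).
M accepts in {A, C} and N accepts in {p0, p1, p2, p4, p5}. The reachable pairs whose M-component is accepting are (A, p0), (A, p5), (A, p1), (A, p2); in each of them the N-component is accepting too, so the product for L(M) \ L(N) (M-component accepting, N-component rejecting) has no reachable accepting pair and the difference is empty.
Hence every string in L(M) is also in L(N).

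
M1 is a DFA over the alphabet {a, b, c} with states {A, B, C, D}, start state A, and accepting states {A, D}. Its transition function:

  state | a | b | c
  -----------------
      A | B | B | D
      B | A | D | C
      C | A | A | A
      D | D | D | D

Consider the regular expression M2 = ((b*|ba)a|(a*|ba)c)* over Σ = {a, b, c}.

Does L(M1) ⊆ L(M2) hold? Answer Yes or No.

The string ab is in L(M1) but not in L(M2).
So L(M1) ⊄ L(M2).

No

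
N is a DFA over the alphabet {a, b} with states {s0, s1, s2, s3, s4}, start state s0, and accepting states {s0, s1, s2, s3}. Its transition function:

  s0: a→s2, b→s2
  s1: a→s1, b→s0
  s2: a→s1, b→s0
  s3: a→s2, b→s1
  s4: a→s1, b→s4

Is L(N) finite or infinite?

State s0 is reachable from the start and can reach an accepting state, and it lies on the cycle s0 → s2 → s0.
Traversing that cycle any number of times yields accepted strings of unbounded length, so the language is infinite.

infinite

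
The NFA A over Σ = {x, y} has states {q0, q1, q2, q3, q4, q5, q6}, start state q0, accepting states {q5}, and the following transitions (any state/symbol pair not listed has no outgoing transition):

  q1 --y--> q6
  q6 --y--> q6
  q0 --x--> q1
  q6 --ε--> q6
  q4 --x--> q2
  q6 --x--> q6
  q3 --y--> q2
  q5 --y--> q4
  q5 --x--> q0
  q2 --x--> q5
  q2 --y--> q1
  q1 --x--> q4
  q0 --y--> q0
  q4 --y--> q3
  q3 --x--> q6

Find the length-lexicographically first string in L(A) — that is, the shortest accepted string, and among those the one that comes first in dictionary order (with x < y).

A breadth-first search from q0 reaches an accepting state first via the path q0 → q1 → q4 → q2 → q5 on input xxxx.
No string of length < 4 is accepted (BFS exhausts all shorter strings without reaching an accepting state), and xxxx is the lexicographically least accepting string of length 4.

xxxx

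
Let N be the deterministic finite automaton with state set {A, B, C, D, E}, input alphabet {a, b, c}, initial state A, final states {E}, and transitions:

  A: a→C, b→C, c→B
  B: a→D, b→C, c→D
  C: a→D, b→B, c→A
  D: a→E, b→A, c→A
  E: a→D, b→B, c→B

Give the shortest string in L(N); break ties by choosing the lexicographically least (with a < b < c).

A breadth-first search from A reaches an accepting state first via the path A → C → D → E on input aaa.
No string of length < 3 is accepted (BFS exhausts all shorter strings without reaching an accepting state), and aaa is the lexicographically least accepting string of length 3.

aaa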